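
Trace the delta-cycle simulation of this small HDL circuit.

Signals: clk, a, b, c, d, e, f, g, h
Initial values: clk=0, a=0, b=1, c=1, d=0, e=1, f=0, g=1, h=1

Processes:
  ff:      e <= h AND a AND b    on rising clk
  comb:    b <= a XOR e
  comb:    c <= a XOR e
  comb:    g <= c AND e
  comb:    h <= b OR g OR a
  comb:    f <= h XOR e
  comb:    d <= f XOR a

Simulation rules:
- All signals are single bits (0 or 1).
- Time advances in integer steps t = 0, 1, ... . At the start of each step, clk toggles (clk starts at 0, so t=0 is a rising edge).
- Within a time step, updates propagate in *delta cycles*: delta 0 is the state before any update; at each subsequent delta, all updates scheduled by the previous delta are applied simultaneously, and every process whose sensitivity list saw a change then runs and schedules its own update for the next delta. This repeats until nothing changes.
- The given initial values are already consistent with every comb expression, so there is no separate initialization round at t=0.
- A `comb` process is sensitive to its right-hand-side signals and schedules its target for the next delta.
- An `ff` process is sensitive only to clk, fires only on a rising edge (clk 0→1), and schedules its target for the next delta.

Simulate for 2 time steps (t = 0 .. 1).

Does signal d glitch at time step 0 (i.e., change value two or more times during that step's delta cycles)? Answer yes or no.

yes

[bits: b,d,g,a,e,c,clk,h,f]
t=0: Δ0=101011010 Δ1=101011110 Δ2=101001110 Δ3=000000111 Δ4=010000101 Δ5=010000100 Δ6=000000100 | 6Δ
t=1: Δ0=000000100 Δ1=000000000 | 1Δ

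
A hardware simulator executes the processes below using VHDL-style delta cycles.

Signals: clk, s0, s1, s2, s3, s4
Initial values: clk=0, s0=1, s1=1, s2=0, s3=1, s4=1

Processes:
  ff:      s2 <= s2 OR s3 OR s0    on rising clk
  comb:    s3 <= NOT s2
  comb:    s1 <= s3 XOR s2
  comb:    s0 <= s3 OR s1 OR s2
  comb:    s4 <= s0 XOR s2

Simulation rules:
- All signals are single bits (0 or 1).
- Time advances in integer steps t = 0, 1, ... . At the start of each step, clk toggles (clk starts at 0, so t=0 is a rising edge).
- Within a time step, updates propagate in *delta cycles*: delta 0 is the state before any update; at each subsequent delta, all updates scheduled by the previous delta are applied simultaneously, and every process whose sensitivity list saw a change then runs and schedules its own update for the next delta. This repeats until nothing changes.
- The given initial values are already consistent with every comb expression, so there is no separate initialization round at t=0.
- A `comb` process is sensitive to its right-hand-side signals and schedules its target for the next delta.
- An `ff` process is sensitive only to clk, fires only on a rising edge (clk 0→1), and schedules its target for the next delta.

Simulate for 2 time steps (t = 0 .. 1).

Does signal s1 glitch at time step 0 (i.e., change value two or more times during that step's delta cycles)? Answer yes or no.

t=0 Δ0: s4=1 s2=0 clk=0 s1=1 s3=1 s0=1
  Δ1: clk:0→1
  Δ2: s2:0→1
  Δ3: s4:1→0, s1:1→0, s3:1→0
  Δ4: s1:0→1
  (4Δ to stable)
t=1 Δ0: s4=0 s2=1 clk=1 s1=1 s3=0 s0=1
  Δ1: clk:1→0
  (1Δ to stable)

yes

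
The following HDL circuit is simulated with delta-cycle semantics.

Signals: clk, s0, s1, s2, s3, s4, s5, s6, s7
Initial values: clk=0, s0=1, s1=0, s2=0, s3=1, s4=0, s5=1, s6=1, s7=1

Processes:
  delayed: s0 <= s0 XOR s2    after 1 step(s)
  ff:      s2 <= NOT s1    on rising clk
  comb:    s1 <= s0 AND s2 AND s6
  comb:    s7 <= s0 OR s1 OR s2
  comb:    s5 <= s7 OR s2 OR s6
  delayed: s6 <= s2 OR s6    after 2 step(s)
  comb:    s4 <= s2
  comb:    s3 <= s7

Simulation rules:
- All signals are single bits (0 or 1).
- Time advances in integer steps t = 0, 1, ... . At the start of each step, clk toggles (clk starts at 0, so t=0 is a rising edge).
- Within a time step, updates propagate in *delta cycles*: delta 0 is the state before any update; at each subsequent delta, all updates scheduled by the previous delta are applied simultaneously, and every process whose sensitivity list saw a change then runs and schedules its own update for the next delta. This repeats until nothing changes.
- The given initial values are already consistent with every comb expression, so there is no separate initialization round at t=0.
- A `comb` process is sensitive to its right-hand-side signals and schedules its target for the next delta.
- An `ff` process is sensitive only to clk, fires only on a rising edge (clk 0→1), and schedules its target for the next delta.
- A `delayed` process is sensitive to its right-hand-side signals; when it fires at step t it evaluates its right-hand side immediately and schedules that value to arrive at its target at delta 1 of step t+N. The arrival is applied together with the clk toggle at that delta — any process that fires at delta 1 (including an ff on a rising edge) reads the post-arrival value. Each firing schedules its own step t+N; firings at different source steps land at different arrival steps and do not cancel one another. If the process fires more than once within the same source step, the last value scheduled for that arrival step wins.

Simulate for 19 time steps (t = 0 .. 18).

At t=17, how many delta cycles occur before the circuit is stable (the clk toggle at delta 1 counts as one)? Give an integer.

2

t0.Δ0 clk=0 s3=1 s0=1 s2=0 s5=1 s1=0 s6=1 s4=0 s7=1
t0.Δ1 clk=1 s3=1 s0=1 s2=0 s5=1 s1=0 s6=1 s4=0 s7=1
t0.Δ2 clk=1 s3=1 s0=1 s2=1 s5=1 s1=0 s6=1 s4=0 s7=1
t0.Δ3 clk=1 s3=1 s0=1 s2=1 s5=1 s1=1 s6=1 s4=1 s7=1
t1.Δ0 clk=1 s3=1 s0=1 s2=1 s5=1 s1=1 s6=1 s4=1 s7=1
t1.Δ1 clk=0 s3=1 s0=0 s2=1 s5=1 s1=1 s6=1 s4=1 s7=1
t1.Δ2 clk=0 s3=1 s0=0 s2=1 s5=1 s1=0 s6=1 s4=1 s7=1
t2.Δ0 clk=0 s3=1 s0=0 s2=1 s5=1 s1=0 s6=1 s4=1 s7=1
t2.Δ1 clk=1 s3=1 s0=1 s2=1 s5=1 s1=0 s6=1 s4=1 s7=1
t2.Δ2 clk=1 s3=1 s0=1 s2=1 s5=1 s1=1 s6=1 s4=1 s7=1
t3.Δ0 clk=1 s3=1 s0=1 s2=1 s5=1 s1=1 s6=1 s4=1 s7=1
t3.Δ1 clk=0 s3=1 s0=0 s2=1 s5=1 s1=1 s6=1 s4=1 s7=1
t3.Δ2 clk=0 s3=1 s0=0 s2=1 s5=1 s1=0 s6=1 s4=1 s7=1
t4.Δ0 clk=0 s3=1 s0=0 s2=1 s5=1 s1=0 s6=1 s4=1 s7=1
t4.Δ1 clk=1 s3=1 s0=1 s2=1 s5=1 s1=0 s6=1 s4=1 s7=1
t4.Δ2 clk=1 s3=1 s0=1 s2=1 s5=1 s1=1 s6=1 s4=1 s7=1
t5.Δ0 clk=1 s3=1 s0=1 s2=1 s5=1 s1=1 s6=1 s4=1 s7=1
t5.Δ1 clk=0 s3=1 s0=0 s2=1 s5=1 s1=1 s6=1 s4=1 s7=1
t5.Δ2 clk=0 s3=1 s0=0 s2=1 s5=1 s1=0 s6=1 s4=1 s7=1
t6.Δ0 clk=0 s3=1 s0=0 s2=1 s5=1 s1=0 s6=1 s4=1 s7=1
t6.Δ1 clk=1 s3=1 s0=1 s2=1 s5=1 s1=0 s6=1 s4=1 s7=1
t6.Δ2 clk=1 s3=1 s0=1 s2=1 s5=1 s1=1 s6=1 s4=1 s7=1
t7.Δ0 clk=1 s3=1 s0=1 s2=1 s5=1 s1=1 s6=1 s4=1 s7=1
t7.Δ1 clk=0 s3=1 s0=0 s2=1 s5=1 s1=1 s6=1 s4=1 s7=1
t7.Δ2 clk=0 s3=1 s0=0 s2=1 s5=1 s1=0 s6=1 s4=1 s7=1
t8.Δ0 clk=0 s3=1 s0=0 s2=1 s5=1 s1=0 s6=1 s4=1 s7=1
t8.Δ1 clk=1 s3=1 s0=1 s2=1 s5=1 s1=0 s6=1 s4=1 s7=1
t8.Δ2 clk=1 s3=1 s0=1 s2=1 s5=1 s1=1 s6=1 s4=1 s7=1
t9.Δ0 clk=1 s3=1 s0=1 s2=1 s5=1 s1=1 s6=1 s4=1 s7=1
t9.Δ1 clk=0 s3=1 s0=0 s2=1 s5=1 s1=1 s6=1 s4=1 s7=1
t9.Δ2 clk=0 s3=1 s0=0 s2=1 s5=1 s1=0 s6=1 s4=1 s7=1
t10.Δ0 clk=0 s3=1 s0=0 s2=1 s5=1 s1=0 s6=1 s4=1 s7=1
t10.Δ1 clk=1 s3=1 s0=1 s2=1 s5=1 s1=0 s6=1 s4=1 s7=1
t10.Δ2 clk=1 s3=1 s0=1 s2=1 s5=1 s1=1 s6=1 s4=1 s7=1
t11.Δ0 clk=1 s3=1 s0=1 s2=1 s5=1 s1=1 s6=1 s4=1 s7=1
t11.Δ1 clk=0 s3=1 s0=0 s2=1 s5=1 s1=1 s6=1 s4=1 s7=1
t11.Δ2 clk=0 s3=1 s0=0 s2=1 s5=1 s1=0 s6=1 s4=1 s7=1
t12.Δ0 clk=0 s3=1 s0=0 s2=1 s5=1 s1=0 s6=1 s4=1 s7=1
t12.Δ1 clk=1 s3=1 s0=1 s2=1 s5=1 s1=0 s6=1 s4=1 s7=1
t12.Δ2 clk=1 s3=1 s0=1 s2=1 s5=1 s1=1 s6=1 s4=1 s7=1
t13.Δ0 clk=1 s3=1 s0=1 s2=1 s5=1 s1=1 s6=1 s4=1 s7=1
t13.Δ1 clk=0 s3=1 s0=0 s2=1 s5=1 s1=1 s6=1 s4=1 s7=1
t13.Δ2 clk=0 s3=1 s0=0 s2=1 s5=1 s1=0 s6=1 s4=1 s7=1
t14.Δ0 clk=0 s3=1 s0=0 s2=1 s5=1 s1=0 s6=1 s4=1 s7=1
t14.Δ1 clk=1 s3=1 s0=1 s2=1 s5=1 s1=0 s6=1 s4=1 s7=1
t14.Δ2 clk=1 s3=1 s0=1 s2=1 s5=1 s1=1 s6=1 s4=1 s7=1
t15.Δ0 clk=1 s3=1 s0=1 s2=1 s5=1 s1=1 s6=1 s4=1 s7=1
t15.Δ1 clk=0 s3=1 s0=0 s2=1 s5=1 s1=1 s6=1 s4=1 s7=1
t15.Δ2 clk=0 s3=1 s0=0 s2=1 s5=1 s1=0 s6=1 s4=1 s7=1
t16.Δ0 clk=0 s3=1 s0=0 s2=1 s5=1 s1=0 s6=1 s4=1 s7=1
t16.Δ1 clk=1 s3=1 s0=1 s2=1 s5=1 s1=0 s6=1 s4=1 s7=1
t16.Δ2 clk=1 s3=1 s0=1 s2=1 s5=1 s1=1 s6=1 s4=1 s7=1
t17.Δ0 clk=1 s3=1 s0=1 s2=1 s5=1 s1=1 s6=1 s4=1 s7=1
t17.Δ1 clk=0 s3=1 s0=0 s2=1 s5=1 s1=1 s6=1 s4=1 s7=1
t17.Δ2 clk=0 s3=1 s0=0 s2=1 s5=1 s1=0 s6=1 s4=1 s7=1
t18.Δ0 clk=0 s3=1 s0=0 s2=1 s5=1 s1=0 s6=1 s4=1 s7=1
t18.Δ1 clk=1 s3=1 s0=1 s2=1 s5=1 s1=0 s6=1 s4=1 s7=1
t18.Δ2 clk=1 s3=1 s0=1 s2=1 s5=1 s1=1 s6=1 s4=1 s7=1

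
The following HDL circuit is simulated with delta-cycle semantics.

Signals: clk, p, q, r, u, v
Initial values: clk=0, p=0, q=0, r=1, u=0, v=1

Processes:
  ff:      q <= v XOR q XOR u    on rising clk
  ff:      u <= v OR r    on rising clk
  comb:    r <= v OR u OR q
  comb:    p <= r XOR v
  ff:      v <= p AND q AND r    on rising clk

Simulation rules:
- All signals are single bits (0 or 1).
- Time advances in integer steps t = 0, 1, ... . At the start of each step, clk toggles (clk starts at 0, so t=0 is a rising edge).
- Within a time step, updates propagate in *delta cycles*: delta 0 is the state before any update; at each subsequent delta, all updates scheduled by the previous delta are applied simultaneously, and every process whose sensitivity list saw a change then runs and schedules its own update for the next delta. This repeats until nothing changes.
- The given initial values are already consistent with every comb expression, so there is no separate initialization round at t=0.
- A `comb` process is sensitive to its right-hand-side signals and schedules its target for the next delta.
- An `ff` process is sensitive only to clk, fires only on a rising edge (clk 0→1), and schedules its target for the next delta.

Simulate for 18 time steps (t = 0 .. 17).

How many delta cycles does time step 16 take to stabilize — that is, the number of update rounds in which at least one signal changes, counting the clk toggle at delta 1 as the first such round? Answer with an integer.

3

t=0 Δ0: q=0 p=0 u=0 clk=0 v=1 r=1
  Δ1: clk:0→1
  Δ2: q:0→1, u:0→1, v:1→0
  Δ3: p:0→1
  (3Δ to stable)
t=1 Δ0: q=1 p=1 u=1 clk=1 v=0 r=1
  Δ1: clk:1→0
  (1Δ to stable)
t=2 Δ0: q=1 p=1 u=1 clk=0 v=0 r=1
  Δ1: clk:0→1
  Δ2: q:1→0, v:0→1
  Δ3: p:1→0
  (3Δ to stable)
t=3 Δ0: q=0 p=0 u=1 clk=1 v=1 r=1
  Δ1: clk:1→0
  (1Δ to stable)
t=4 Δ0: q=0 p=0 u=1 clk=0 v=1 r=1
  Δ1: clk:0→1
  Δ2: v:1→0
  Δ3: p:0→1
  (3Δ to stable)
t=5 Δ0: q=0 p=1 u=1 clk=1 v=0 r=1
  Δ1: clk:1→0
  (1Δ to stable)
t=6 Δ0: q=0 p=1 u=1 clk=0 v=0 r=1
  Δ1: clk:0→1
  Δ2: q:0→1
  (2Δ to stable)
t=7 Δ0: q=1 p=1 u=1 clk=1 v=0 r=1
  Δ1: clk:1→0
  (1Δ to stable)
t=8 Δ0: q=1 p=1 u=1 clk=0 v=0 r=1
  Δ1: clk:0→1
  Δ2: q:1→0, v:0→1
  Δ3: p:1→0
  (3Δ to stable)
t=9 Δ0: q=0 p=0 u=1 clk=1 v=1 r=1
  Δ1: clk:1→0
  (1Δ to stable)
t=10 Δ0: q=0 p=0 u=1 clk=0 v=1 r=1
  Δ1: clk:0→1
  Δ2: v:1→0
  Δ3: p:0→1
  (3Δ to stable)
t=11 Δ0: q=0 p=1 u=1 clk=1 v=0 r=1
  Δ1: clk:1→0
  (1Δ to stable)
t=12 Δ0: q=0 p=1 u=1 clk=0 v=0 r=1
  Δ1: clk:0→1
  Δ2: q:0→1
  (2Δ to stable)
t=13 Δ0: q=1 p=1 u=1 clk=1 v=0 r=1
  Δ1: clk:1→0
  (1Δ to stable)
t=14 Δ0: q=1 p=1 u=1 clk=0 v=0 r=1
  Δ1: clk:0→1
  Δ2: q:1→0, v:0→1
  Δ3: p:1→0
  (3Δ to stable)
t=15 Δ0: q=0 p=0 u=1 clk=1 v=1 r=1
  Δ1: clk:1→0
  (1Δ to stable)
t=16 Δ0: q=0 p=0 u=1 clk=0 v=1 r=1
  Δ1: clk:0→1
  Δ2: v:1→0
  Δ3: p:0→1
  (3Δ to stable)
t=17 Δ0: q=0 p=1 u=1 clk=1 v=0 r=1
  Δ1: clk:1→0
  (1Δ to stable)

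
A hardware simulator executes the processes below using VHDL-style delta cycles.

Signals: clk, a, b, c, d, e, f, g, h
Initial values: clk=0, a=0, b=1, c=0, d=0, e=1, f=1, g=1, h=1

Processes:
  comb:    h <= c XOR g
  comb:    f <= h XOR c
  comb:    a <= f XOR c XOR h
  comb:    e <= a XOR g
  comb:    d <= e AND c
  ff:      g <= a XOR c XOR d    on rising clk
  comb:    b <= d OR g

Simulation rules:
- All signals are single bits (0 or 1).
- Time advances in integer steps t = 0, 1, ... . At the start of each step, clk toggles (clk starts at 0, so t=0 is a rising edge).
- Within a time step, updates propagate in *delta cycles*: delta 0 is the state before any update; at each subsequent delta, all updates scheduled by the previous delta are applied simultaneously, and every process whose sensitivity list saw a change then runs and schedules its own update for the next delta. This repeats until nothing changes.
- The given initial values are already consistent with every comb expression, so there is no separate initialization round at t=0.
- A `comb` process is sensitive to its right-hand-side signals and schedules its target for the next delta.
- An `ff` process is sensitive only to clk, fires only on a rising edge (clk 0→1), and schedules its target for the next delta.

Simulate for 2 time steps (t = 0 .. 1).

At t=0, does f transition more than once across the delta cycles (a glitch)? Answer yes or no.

t0.Δ0 a=0 g=1 c=0 b=1 clk=0 e=1 d=0 f=1 h=1
t0.Δ1 a=0 g=1 c=0 b=1 clk=1 e=1 d=0 f=1 h=1
t0.Δ2 a=0 g=0 c=0 b=1 clk=1 e=1 d=0 f=1 h=1
t0.Δ3 a=0 g=0 c=0 b=0 clk=1 e=0 d=0 f=1 h=0
t0.Δ4 a=1 g=0 c=0 b=0 clk=1 e=0 d=0 f=0 h=0
t0.Δ5 a=0 g=0 c=0 b=0 clk=1 e=1 d=0 f=0 h=0
t0.Δ6 a=0 g=0 c=0 b=0 clk=1 e=0 d=0 f=0 h=0
t1.Δ0 a=0 g=0 c=0 b=0 clk=1 e=0 d=0 f=0 h=0
t1.Δ1 a=0 g=0 c=0 b=0 clk=0 e=0 d=0 f=0 h=0

no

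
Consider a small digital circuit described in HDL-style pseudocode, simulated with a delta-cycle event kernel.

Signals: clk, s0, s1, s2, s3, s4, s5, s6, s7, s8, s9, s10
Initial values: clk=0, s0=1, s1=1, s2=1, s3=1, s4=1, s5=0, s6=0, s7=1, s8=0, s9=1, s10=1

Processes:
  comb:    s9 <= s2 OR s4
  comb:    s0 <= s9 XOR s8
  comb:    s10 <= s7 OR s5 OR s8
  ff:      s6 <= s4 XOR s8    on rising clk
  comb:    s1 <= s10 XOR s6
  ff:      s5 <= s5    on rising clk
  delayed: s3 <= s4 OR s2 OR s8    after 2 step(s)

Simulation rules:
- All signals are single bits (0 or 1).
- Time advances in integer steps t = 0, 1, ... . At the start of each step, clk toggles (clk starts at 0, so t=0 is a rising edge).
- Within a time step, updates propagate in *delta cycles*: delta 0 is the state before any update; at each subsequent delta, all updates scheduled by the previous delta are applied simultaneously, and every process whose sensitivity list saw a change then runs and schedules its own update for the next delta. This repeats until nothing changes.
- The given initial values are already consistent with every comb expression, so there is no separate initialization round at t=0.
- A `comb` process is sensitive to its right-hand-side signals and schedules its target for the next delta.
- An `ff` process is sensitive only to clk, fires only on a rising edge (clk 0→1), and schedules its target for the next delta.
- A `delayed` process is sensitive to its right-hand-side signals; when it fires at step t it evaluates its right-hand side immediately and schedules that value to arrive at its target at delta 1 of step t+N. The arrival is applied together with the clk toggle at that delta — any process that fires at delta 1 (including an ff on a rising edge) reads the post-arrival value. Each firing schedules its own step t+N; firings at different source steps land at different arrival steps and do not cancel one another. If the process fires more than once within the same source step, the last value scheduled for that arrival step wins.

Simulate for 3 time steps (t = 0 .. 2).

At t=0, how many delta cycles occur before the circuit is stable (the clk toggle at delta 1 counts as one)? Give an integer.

t0.Δ0 s2=1 s1=1 s6=0 s4=1 s10=1 s5=0 s9=1 s3=1 s0=1 s7=1 clk=0 s8=0
t0.Δ1 s2=1 s1=1 s6=0 s4=1 s10=1 s5=0 s9=1 s3=1 s0=1 s7=1 clk=1 s8=0
t0.Δ2 s2=1 s1=1 s6=1 s4=1 s10=1 s5=0 s9=1 s3=1 s0=1 s7=1 clk=1 s8=0
t0.Δ3 s2=1 s1=0 s6=1 s4=1 s10=1 s5=0 s9=1 s3=1 s0=1 s7=1 clk=1 s8=0
t1.Δ0 s2=1 s1=0 s6=1 s4=1 s10=1 s5=0 s9=1 s3=1 s0=1 s7=1 clk=1 s8=0
t1.Δ1 s2=1 s1=0 s6=1 s4=1 s10=1 s5=0 s9=1 s3=1 s0=1 s7=1 clk=0 s8=0
t2.Δ0 s2=1 s1=0 s6=1 s4=1 s10=1 s5=0 s9=1 s3=1 s0=1 s7=1 clk=0 s8=0
t2.Δ1 s2=1 s1=0 s6=1 s4=1 s10=1 s5=0 s9=1 s3=1 s0=1 s7=1 clk=1 s8=0

3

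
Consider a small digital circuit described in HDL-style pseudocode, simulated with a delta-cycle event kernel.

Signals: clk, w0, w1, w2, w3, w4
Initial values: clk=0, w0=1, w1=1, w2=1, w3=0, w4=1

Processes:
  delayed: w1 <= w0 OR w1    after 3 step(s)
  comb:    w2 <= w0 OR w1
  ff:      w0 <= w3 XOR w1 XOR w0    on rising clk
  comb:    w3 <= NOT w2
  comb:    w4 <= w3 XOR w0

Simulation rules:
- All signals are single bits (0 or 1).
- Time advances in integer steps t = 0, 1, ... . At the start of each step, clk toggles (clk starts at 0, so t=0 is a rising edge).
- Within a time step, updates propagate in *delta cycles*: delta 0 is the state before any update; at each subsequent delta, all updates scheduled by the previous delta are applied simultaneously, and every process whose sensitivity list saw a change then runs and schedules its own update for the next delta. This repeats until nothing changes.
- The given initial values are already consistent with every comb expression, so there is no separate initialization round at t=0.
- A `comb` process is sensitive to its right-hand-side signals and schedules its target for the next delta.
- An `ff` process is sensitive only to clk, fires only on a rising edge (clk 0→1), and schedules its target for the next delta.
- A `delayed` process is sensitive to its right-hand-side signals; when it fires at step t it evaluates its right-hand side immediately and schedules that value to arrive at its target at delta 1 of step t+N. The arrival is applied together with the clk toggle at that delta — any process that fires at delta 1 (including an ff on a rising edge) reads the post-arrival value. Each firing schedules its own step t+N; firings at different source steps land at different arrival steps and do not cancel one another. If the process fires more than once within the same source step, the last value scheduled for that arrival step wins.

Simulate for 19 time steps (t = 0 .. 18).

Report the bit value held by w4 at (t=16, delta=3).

t0.Δ0 w2=1 w1=1 w4=1 w3=0 clk=0 w0=1
t0.Δ1 w2=1 w1=1 w4=1 w3=0 clk=1 w0=1
t0.Δ2 w2=1 w1=1 w4=1 w3=0 clk=1 w0=0
t0.Δ3 w2=1 w1=1 w4=0 w3=0 clk=1 w0=0
t1.Δ0 w2=1 w1=1 w4=0 w3=0 clk=1 w0=0
t1.Δ1 w2=1 w1=1 w4=0 w3=0 clk=0 w0=0
t2.Δ0 w2=1 w1=1 w4=0 w3=0 clk=0 w0=0
t2.Δ1 w2=1 w1=1 w4=0 w3=0 clk=1 w0=0
t2.Δ2 w2=1 w1=1 w4=0 w3=0 clk=1 w0=1
t2.Δ3 w2=1 w1=1 w4=1 w3=0 clk=1 w0=1
t3.Δ0 w2=1 w1=1 w4=1 w3=0 clk=1 w0=1
t3.Δ1 w2=1 w1=1 w4=1 w3=0 clk=0 w0=1
t4.Δ0 w2=1 w1=1 w4=1 w3=0 clk=0 w0=1
t4.Δ1 w2=1 w1=1 w4=1 w3=0 clk=1 w0=1
t4.Δ2 w2=1 w1=1 w4=1 w3=0 clk=1 w0=0
t4.Δ3 w2=1 w1=1 w4=0 w3=0 clk=1 w0=0
t5.Δ0 w2=1 w1=1 w4=0 w3=0 clk=1 w0=0
t5.Δ1 w2=1 w1=1 w4=0 w3=0 clk=0 w0=0
t6.Δ0 w2=1 w1=1 w4=0 w3=0 clk=0 w0=0
t6.Δ1 w2=1 w1=1 w4=0 w3=0 clk=1 w0=0
t6.Δ2 w2=1 w1=1 w4=0 w3=0 clk=1 w0=1
t6.Δ3 w2=1 w1=1 w4=1 w3=0 clk=1 w0=1
t7.Δ0 w2=1 w1=1 w4=1 w3=0 clk=1 w0=1
t7.Δ1 w2=1 w1=1 w4=1 w3=0 clk=0 w0=1
t8.Δ0 w2=1 w1=1 w4=1 w3=0 clk=0 w0=1
t8.Δ1 w2=1 w1=1 w4=1 w3=0 clk=1 w0=1
t8.Δ2 w2=1 w1=1 w4=1 w3=0 clk=1 w0=0
t8.Δ3 w2=1 w1=1 w4=0 w3=0 clk=1 w0=0
t9.Δ0 w2=1 w1=1 w4=0 w3=0 clk=1 w0=0
t9.Δ1 w2=1 w1=1 w4=0 w3=0 clk=0 w0=0
t10.Δ0 w2=1 w1=1 w4=0 w3=0 clk=0 w0=0
t10.Δ1 w2=1 w1=1 w4=0 w3=0 clk=1 w0=0
t10.Δ2 w2=1 w1=1 w4=0 w3=0 clk=1 w0=1
t10.Δ3 w2=1 w1=1 w4=1 w3=0 clk=1 w0=1
t11.Δ0 w2=1 w1=1 w4=1 w3=0 clk=1 w0=1
t11.Δ1 w2=1 w1=1 w4=1 w3=0 clk=0 w0=1
t12.Δ0 w2=1 w1=1 w4=1 w3=0 clk=0 w0=1
t12.Δ1 w2=1 w1=1 w4=1 w3=0 clk=1 w0=1
t12.Δ2 w2=1 w1=1 w4=1 w3=0 clk=1 w0=0
t12.Δ3 w2=1 w1=1 w4=0 w3=0 clk=1 w0=0
t13.Δ0 w2=1 w1=1 w4=0 w3=0 clk=1 w0=0
t13.Δ1 w2=1 w1=1 w4=0 w3=0 clk=0 w0=0
t14.Δ0 w2=1 w1=1 w4=0 w3=0 clk=0 w0=0
t14.Δ1 w2=1 w1=1 w4=0 w3=0 clk=1 w0=0
t14.Δ2 w2=1 w1=1 w4=0 w3=0 clk=1 w0=1
t14.Δ3 w2=1 w1=1 w4=1 w3=0 clk=1 w0=1
t15.Δ0 w2=1 w1=1 w4=1 w3=0 clk=1 w0=1
t15.Δ1 w2=1 w1=1 w4=1 w3=0 clk=0 w0=1
t16.Δ0 w2=1 w1=1 w4=1 w3=0 clk=0 w0=1
t16.Δ1 w2=1 w1=1 w4=1 w3=0 clk=1 w0=1
t16.Δ2 w2=1 w1=1 w4=1 w3=0 clk=1 w0=0
t16.Δ3 w2=1 w1=1 w4=0 w3=0 clk=1 w0=0
t17.Δ0 w2=1 w1=1 w4=0 w3=0 clk=1 w0=0
t17.Δ1 w2=1 w1=1 w4=0 w3=0 clk=0 w0=0
t18.Δ0 w2=1 w1=1 w4=0 w3=0 clk=0 w0=0
t18.Δ1 w2=1 w1=1 w4=0 w3=0 clk=1 w0=0
t18.Δ2 w2=1 w1=1 w4=0 w3=0 clk=1 w0=1
t18.Δ3 w2=1 w1=1 w4=1 w3=0 clk=1 w0=1

0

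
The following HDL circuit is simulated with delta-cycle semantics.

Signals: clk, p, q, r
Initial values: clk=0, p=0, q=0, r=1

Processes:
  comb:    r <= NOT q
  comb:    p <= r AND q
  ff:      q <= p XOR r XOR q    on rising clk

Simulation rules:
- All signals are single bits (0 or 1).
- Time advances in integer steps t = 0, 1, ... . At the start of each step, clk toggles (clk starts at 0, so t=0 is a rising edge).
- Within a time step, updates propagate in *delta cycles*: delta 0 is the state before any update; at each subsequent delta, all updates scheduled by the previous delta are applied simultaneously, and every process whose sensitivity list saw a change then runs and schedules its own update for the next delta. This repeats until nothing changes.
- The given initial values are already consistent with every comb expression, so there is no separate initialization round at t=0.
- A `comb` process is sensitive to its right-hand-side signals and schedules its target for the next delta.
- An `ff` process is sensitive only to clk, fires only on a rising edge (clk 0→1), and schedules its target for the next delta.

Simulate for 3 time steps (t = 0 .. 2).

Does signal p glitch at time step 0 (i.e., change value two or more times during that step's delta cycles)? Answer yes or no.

t=0 Δ0: p=0 q=0 clk=0 r=1
  Δ1: clk:0→1
  Δ2: q:0→1
  Δ3: p:0→1, r:1→0
  Δ4: p:1→0
  (4Δ to stable)
t=1 Δ0: p=0 q=1 clk=1 r=0
  Δ1: clk:1→0
  (1Δ to stable)
t=2 Δ0: p=0 q=1 clk=0 r=0
  Δ1: clk:0→1
  (1Δ to stable)

yes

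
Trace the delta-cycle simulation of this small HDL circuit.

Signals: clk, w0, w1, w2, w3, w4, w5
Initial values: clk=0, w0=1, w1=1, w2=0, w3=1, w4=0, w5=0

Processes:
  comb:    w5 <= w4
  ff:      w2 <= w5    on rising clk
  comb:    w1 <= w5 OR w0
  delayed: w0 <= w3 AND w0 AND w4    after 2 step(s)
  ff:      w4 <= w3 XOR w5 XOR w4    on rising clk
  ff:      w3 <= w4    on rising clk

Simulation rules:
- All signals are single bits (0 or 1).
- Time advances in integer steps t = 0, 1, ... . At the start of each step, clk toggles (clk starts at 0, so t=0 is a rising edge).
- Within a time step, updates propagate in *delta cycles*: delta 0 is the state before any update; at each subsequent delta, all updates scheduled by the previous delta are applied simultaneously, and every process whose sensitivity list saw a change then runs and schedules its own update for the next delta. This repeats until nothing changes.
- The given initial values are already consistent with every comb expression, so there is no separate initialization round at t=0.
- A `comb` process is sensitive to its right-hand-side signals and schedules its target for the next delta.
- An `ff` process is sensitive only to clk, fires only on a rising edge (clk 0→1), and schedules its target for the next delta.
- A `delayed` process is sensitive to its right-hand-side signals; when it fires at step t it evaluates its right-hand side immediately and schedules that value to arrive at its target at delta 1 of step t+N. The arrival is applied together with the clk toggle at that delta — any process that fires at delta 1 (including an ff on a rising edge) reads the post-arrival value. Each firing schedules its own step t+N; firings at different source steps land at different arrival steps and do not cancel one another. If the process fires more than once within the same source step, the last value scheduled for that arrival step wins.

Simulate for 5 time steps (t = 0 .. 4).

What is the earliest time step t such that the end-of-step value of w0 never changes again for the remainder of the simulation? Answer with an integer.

t=0 Δ0: w0=1 w3=1 w1=1 w5=0 w4=0 w2=0 clk=0
  Δ1: clk:0→1
  Δ2: w3:1→0, w4:0→1
  Δ3: w5:0→1
  (3Δ to stable)
t=1 Δ0: w0=1 w3=0 w1=1 w5=1 w4=1 w2=0 clk=1
  Δ1: clk:1→0
  (1Δ to stable)
t=2 Δ0: w0=1 w3=0 w1=1 w5=1 w4=1 w2=0 clk=0
  Δ1: w0:1→0, clk:0→1
  Δ2: w3:0→1, w4:1→0, w2:0→1
  Δ3: w5:1→0
  Δ4: w1:1→0
  (4Δ to stable)
t=3 Δ0: w0=0 w3=1 w1=0 w5=0 w4=0 w2=1 clk=1
  Δ1: clk:1→0
  (1Δ to stable)
t=4 Δ0: w0=0 w3=1 w1=0 w5=0 w4=0 w2=1 clk=0
  Δ1: clk:0→1
  Δ2: w3:1→0, w4:0→1, w2:1→0
  Δ3: w5:0→1
  Δ4: w1:0→1
  (4Δ to stable)

2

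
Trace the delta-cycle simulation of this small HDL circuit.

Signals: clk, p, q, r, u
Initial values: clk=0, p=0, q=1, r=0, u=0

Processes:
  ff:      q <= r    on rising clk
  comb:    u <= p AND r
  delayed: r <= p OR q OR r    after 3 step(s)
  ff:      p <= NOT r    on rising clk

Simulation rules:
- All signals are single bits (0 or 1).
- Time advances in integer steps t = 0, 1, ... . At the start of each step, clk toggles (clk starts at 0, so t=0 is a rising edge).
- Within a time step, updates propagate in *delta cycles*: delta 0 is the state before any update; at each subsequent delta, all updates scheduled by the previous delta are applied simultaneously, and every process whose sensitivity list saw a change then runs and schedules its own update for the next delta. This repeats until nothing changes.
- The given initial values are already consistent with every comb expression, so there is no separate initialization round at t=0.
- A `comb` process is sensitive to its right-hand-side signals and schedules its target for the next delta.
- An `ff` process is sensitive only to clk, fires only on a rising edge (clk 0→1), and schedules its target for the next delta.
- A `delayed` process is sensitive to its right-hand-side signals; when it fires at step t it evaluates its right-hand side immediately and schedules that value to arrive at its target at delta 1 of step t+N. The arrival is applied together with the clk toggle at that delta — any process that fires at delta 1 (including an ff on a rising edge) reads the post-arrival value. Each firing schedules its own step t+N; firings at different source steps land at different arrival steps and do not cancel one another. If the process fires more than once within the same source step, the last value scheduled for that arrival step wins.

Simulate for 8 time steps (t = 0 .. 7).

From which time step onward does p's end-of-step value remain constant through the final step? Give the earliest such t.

t0.Δ0 u=0 r=0 q=1 p=0 clk=0
t0.Δ1 u=0 r=0 q=1 p=0 clk=1
t0.Δ2 u=0 r=0 q=0 p=1 clk=1
t1.Δ0 u=0 r=0 q=0 p=1 clk=1
t1.Δ1 u=0 r=0 q=0 p=1 clk=0
t2.Δ0 u=0 r=0 q=0 p=1 clk=0
t2.Δ1 u=0 r=0 q=0 p=1 clk=1
t3.Δ0 u=0 r=0 q=0 p=1 clk=1
t3.Δ1 u=0 r=1 q=0 p=1 clk=0
t3.Δ2 u=1 r=1 q=0 p=1 clk=0
t4.Δ0 u=1 r=1 q=0 p=1 clk=0
t4.Δ1 u=1 r=1 q=0 p=1 clk=1
t4.Δ2 u=1 r=1 q=1 p=0 clk=1
t4.Δ3 u=0 r=1 q=1 p=0 clk=1
t5.Δ0 u=0 r=1 q=1 p=0 clk=1
t5.Δ1 u=0 r=1 q=1 p=0 clk=0
t6.Δ0 u=0 r=1 q=1 p=0 clk=0
t6.Δ1 u=0 r=1 q=1 p=0 clk=1
t7.Δ0 u=0 r=1 q=1 p=0 clk=1
t7.Δ1 u=0 r=1 q=1 p=0 clk=0

4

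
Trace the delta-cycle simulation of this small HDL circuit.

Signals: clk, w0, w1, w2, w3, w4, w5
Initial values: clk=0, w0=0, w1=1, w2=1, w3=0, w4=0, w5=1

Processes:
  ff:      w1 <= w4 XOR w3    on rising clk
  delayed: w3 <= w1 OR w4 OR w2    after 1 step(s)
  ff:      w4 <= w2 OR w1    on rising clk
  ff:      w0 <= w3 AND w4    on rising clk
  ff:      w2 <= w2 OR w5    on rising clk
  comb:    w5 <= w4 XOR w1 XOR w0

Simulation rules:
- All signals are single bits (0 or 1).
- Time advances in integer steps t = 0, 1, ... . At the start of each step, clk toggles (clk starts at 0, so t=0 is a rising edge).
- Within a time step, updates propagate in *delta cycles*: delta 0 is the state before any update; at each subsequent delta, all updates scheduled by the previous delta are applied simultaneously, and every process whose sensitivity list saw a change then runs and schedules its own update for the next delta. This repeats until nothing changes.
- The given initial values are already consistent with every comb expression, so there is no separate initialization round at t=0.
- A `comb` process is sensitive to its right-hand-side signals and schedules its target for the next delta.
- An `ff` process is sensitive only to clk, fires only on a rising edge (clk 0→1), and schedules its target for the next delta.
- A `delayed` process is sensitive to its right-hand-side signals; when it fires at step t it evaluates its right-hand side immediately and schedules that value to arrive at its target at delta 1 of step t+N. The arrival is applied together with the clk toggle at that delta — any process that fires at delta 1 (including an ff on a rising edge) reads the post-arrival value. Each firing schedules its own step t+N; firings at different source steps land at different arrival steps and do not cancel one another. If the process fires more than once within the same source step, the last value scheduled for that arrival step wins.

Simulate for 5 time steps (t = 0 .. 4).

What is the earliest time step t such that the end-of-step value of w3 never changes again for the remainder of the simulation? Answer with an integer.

t=0 Δ0: w0=0 w1=1 w3=0 w2=1 w5=1 w4=0 clk=0
  Δ1: clk:0→1
  Δ2: w1:1→0, w4:0→1
  (2Δ to stable)
t=1 Δ0: w0=0 w1=0 w3=0 w2=1 w5=1 w4=1 clk=1
  Δ1: w3:0→1, clk:1→0
  (1Δ to stable)
t=2 Δ0: w0=0 w1=0 w3=1 w2=1 w5=1 w4=1 clk=0
  Δ1: clk:0→1
  Δ2: w0:0→1
  Δ3: w5:1→0
  (3Δ to stable)
t=3 Δ0: w0=1 w1=0 w3=1 w2=1 w5=0 w4=1 clk=1
  Δ1: clk:1→0
  (1Δ to stable)
t=4 Δ0: w0=1 w1=0 w3=1 w2=1 w5=0 w4=1 clk=0
  Δ1: clk:0→1
  (1Δ to stable)

1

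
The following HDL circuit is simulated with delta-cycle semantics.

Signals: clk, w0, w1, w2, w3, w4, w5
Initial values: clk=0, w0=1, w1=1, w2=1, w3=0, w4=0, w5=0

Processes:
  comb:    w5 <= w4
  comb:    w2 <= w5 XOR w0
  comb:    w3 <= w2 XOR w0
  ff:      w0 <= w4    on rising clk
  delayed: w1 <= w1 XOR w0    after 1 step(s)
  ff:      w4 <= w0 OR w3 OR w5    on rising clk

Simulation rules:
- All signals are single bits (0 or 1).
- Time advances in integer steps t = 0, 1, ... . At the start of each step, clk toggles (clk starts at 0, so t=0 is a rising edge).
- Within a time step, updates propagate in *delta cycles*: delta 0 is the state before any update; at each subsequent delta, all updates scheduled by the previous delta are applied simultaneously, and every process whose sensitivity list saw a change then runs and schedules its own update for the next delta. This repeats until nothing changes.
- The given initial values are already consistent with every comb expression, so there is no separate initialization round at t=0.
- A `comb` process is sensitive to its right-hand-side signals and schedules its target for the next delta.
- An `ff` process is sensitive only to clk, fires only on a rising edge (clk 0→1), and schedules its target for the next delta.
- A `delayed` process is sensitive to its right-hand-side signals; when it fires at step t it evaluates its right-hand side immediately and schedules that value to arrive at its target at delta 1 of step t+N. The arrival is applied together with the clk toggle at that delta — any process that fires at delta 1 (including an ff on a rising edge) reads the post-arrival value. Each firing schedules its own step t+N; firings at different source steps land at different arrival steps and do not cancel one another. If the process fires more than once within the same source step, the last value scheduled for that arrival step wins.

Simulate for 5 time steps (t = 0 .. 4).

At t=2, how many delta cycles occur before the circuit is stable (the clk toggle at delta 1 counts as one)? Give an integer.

t0.Δ0 clk=0 w5=0 w0=1 w2=1 w4=0 w3=0 w1=1
t0.Δ1 clk=1 w5=0 w0=1 w2=1 w4=0 w3=0 w1=1
t0.Δ2 clk=1 w5=0 w0=0 w2=1 w4=1 w3=0 w1=1
t0.Δ3 clk=1 w5=1 w0=0 w2=0 w4=1 w3=1 w1=1
t0.Δ4 clk=1 w5=1 w0=0 w2=1 w4=1 w3=0 w1=1
t0.Δ5 clk=1 w5=1 w0=0 w2=1 w4=1 w3=1 w1=1
t1.Δ0 clk=1 w5=1 w0=0 w2=1 w4=1 w3=1 w1=1
t1.Δ1 clk=0 w5=1 w0=0 w2=1 w4=1 w3=1 w1=1
t2.Δ0 clk=0 w5=1 w0=0 w2=1 w4=1 w3=1 w1=1
t2.Δ1 clk=1 w5=1 w0=0 w2=1 w4=1 w3=1 w1=1
t2.Δ2 clk=1 w5=1 w0=1 w2=1 w4=1 w3=1 w1=1
t2.Δ3 clk=1 w5=1 w0=1 w2=0 w4=1 w3=0 w1=1
t2.Δ4 clk=1 w5=1 w0=1 w2=0 w4=1 w3=1 w1=1
t3.Δ0 clk=1 w5=1 w0=1 w2=0 w4=1 w3=1 w1=1
t3.Δ1 clk=0 w5=1 w0=1 w2=0 w4=1 w3=1 w1=0
t4.Δ0 clk=0 w5=1 w0=1 w2=0 w4=1 w3=1 w1=0
t4.Δ1 clk=1 w5=1 w0=1 w2=0 w4=1 w3=1 w1=1

4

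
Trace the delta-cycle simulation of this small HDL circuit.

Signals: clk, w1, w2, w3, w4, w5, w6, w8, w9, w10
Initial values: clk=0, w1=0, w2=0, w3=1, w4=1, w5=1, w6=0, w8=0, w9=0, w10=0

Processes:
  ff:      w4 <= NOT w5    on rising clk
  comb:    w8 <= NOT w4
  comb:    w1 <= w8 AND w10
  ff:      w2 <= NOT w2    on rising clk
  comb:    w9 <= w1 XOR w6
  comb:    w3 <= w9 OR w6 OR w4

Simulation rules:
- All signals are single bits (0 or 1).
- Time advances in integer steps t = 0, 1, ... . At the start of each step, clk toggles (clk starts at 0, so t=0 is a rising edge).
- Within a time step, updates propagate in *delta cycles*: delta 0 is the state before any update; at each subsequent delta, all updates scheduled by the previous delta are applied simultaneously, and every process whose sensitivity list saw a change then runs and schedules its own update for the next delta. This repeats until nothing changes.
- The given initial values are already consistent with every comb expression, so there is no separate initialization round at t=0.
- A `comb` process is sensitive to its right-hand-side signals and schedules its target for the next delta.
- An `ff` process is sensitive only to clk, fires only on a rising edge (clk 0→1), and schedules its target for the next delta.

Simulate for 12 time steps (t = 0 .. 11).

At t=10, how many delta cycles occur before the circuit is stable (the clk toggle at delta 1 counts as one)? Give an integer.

t0.Δ0 w2=0 w10=0 w9=0 w8=0 clk=0 w6=0 w4=1 w3=1 w5=1 w1=0
t0.Δ1 w2=0 w10=0 w9=0 w8=0 clk=1 w6=0 w4=1 w3=1 w5=1 w1=0
t0.Δ2 w2=1 w10=0 w9=0 w8=0 clk=1 w6=0 w4=0 w3=1 w5=1 w1=0
t0.Δ3 w2=1 w10=0 w9=0 w8=1 clk=1 w6=0 w4=0 w3=0 w5=1 w1=0
t1.Δ0 w2=1 w10=0 w9=0 w8=1 clk=1 w6=0 w4=0 w3=0 w5=1 w1=0
t1.Δ1 w2=1 w10=0 w9=0 w8=1 clk=0 w6=0 w4=0 w3=0 w5=1 w1=0
t2.Δ0 w2=1 w10=0 w9=0 w8=1 clk=0 w6=0 w4=0 w3=0 w5=1 w1=0
t2.Δ1 w2=1 w10=0 w9=0 w8=1 clk=1 w6=0 w4=0 w3=0 w5=1 w1=0
t2.Δ2 w2=0 w10=0 w9=0 w8=1 clk=1 w6=0 w4=0 w3=0 w5=1 w1=0
t3.Δ0 w2=0 w10=0 w9=0 w8=1 clk=1 w6=0 w4=0 w3=0 w5=1 w1=0
t3.Δ1 w2=0 w10=0 w9=0 w8=1 clk=0 w6=0 w4=0 w3=0 w5=1 w1=0
t4.Δ0 w2=0 w10=0 w9=0 w8=1 clk=0 w6=0 w4=0 w3=0 w5=1 w1=0
t4.Δ1 w2=0 w10=0 w9=0 w8=1 clk=1 w6=0 w4=0 w3=0 w5=1 w1=0
t4.Δ2 w2=1 w10=0 w9=0 w8=1 clk=1 w6=0 w4=0 w3=0 w5=1 w1=0
t5.Δ0 w2=1 w10=0 w9=0 w8=1 clk=1 w6=0 w4=0 w3=0 w5=1 w1=0
t5.Δ1 w2=1 w10=0 w9=0 w8=1 clk=0 w6=0 w4=0 w3=0 w5=1 w1=0
t6.Δ0 w2=1 w10=0 w9=0 w8=1 clk=0 w6=0 w4=0 w3=0 w5=1 w1=0
t6.Δ1 w2=1 w10=0 w9=0 w8=1 clk=1 w6=0 w4=0 w3=0 w5=1 w1=0
t6.Δ2 w2=0 w10=0 w9=0 w8=1 clk=1 w6=0 w4=0 w3=0 w5=1 w1=0
t7.Δ0 w2=0 w10=0 w9=0 w8=1 clk=1 w6=0 w4=0 w3=0 w5=1 w1=0
t7.Δ1 w2=0 w10=0 w9=0 w8=1 clk=0 w6=0 w4=0 w3=0 w5=1 w1=0
t8.Δ0 w2=0 w10=0 w9=0 w8=1 clk=0 w6=0 w4=0 w3=0 w5=1 w1=0
t8.Δ1 w2=0 w10=0 w9=0 w8=1 clk=1 w6=0 w4=0 w3=0 w5=1 w1=0
t8.Δ2 w2=1 w10=0 w9=0 w8=1 clk=1 w6=0 w4=0 w3=0 w5=1 w1=0
t9.Δ0 w2=1 w10=0 w9=0 w8=1 clk=1 w6=0 w4=0 w3=0 w5=1 w1=0
t9.Δ1 w2=1 w10=0 w9=0 w8=1 clk=0 w6=0 w4=0 w3=0 w5=1 w1=0
t10.Δ0 w2=1 w10=0 w9=0 w8=1 clk=0 w6=0 w4=0 w3=0 w5=1 w1=0
t10.Δ1 w2=1 w10=0 w9=0 w8=1 clk=1 w6=0 w4=0 w3=0 w5=1 w1=0
t10.Δ2 w2=0 w10=0 w9=0 w8=1 clk=1 w6=0 w4=0 w3=0 w5=1 w1=0
t11.Δ0 w2=0 w10=0 w9=0 w8=1 clk=1 w6=0 w4=0 w3=0 w5=1 w1=0
t11.Δ1 w2=0 w10=0 w9=0 w8=1 clk=0 w6=0 w4=0 w3=0 w5=1 w1=0

2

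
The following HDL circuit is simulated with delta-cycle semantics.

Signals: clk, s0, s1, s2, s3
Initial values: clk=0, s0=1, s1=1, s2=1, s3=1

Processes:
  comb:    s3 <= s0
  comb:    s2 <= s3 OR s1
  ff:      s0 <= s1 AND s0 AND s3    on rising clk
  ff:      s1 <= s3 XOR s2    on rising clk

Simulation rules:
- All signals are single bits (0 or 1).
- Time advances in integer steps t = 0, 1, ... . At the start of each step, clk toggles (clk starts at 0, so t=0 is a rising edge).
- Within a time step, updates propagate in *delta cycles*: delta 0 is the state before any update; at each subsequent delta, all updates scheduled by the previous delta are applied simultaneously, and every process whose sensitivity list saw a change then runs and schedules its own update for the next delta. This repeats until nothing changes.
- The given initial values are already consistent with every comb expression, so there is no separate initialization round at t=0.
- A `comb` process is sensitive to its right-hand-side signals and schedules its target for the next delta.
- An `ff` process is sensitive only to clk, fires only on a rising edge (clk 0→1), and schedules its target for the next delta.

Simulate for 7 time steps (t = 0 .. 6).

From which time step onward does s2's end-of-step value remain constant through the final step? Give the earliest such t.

2

t=0 Δ0: s1=1 clk=0 s2=1 s3=1 s0=1
  Δ1: clk:0→1
  Δ2: s1:1→0
  (2Δ to stable)
t=1 Δ0: s1=0 clk=1 s2=1 s3=1 s0=1
  Δ1: clk:1→0
  (1Δ to stable)
t=2 Δ0: s1=0 clk=0 s2=1 s3=1 s0=1
  Δ1: clk:0→1
  Δ2: s0:1→0
  Δ3: s3:1→0
  Δ4: s2:1→0
  (4Δ to stable)
t=3 Δ0: s1=0 clk=1 s2=0 s3=0 s0=0
  Δ1: clk:1→0
  (1Δ to stable)
t=4 Δ0: s1=0 clk=0 s2=0 s3=0 s0=0
  Δ1: clk:0→1
  (1Δ to stable)
t=5 Δ0: s1=0 clk=1 s2=0 s3=0 s0=0
  Δ1: clk:1→0
  (1Δ to stable)
t=6 Δ0: s1=0 clk=0 s2=0 s3=0 s0=0
  Δ1: clk:0→1
  (1Δ to stable)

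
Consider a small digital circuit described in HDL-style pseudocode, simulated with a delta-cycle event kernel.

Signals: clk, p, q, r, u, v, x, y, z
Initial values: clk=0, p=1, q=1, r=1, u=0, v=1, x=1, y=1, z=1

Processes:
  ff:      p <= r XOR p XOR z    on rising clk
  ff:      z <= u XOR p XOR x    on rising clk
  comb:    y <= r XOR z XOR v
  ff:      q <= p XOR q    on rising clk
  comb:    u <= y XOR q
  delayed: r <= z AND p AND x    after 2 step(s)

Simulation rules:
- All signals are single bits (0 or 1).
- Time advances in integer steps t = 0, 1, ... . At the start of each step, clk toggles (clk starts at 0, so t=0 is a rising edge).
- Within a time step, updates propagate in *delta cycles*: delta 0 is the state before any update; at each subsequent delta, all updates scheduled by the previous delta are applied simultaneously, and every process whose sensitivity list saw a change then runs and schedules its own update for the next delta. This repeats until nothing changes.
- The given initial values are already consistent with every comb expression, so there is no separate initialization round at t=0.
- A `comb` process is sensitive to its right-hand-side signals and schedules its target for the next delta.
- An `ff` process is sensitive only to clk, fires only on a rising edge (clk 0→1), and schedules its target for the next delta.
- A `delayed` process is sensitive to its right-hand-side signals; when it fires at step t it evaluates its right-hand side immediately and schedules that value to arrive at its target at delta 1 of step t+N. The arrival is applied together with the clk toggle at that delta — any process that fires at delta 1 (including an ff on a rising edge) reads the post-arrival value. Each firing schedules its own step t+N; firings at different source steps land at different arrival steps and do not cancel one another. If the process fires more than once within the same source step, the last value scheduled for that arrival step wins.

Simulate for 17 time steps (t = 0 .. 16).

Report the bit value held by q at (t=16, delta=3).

0

t0.Δ0 u=0 x=1 clk=0 r=1 v=1 p=1 q=1 z=1 y=1
t0.Δ1 u=0 x=1 clk=1 r=1 v=1 p=1 q=1 z=1 y=1
t0.Δ2 u=0 x=1 clk=1 r=1 v=1 p=1 q=0 z=0 y=1
t0.Δ3 u=1 x=1 clk=1 r=1 v=1 p=1 q=0 z=0 y=0
t0.Δ4 u=0 x=1 clk=1 r=1 v=1 p=1 q=0 z=0 y=0
t1.Δ0 u=0 x=1 clk=1 r=1 v=1 p=1 q=0 z=0 y=0
t1.Δ1 u=0 x=1 clk=0 r=1 v=1 p=1 q=0 z=0 y=0
t2.Δ0 u=0 x=1 clk=0 r=1 v=1 p=1 q=0 z=0 y=0
t2.Δ1 u=0 x=1 clk=1 r=0 v=1 p=1 q=0 z=0 y=0
t2.Δ2 u=0 x=1 clk=1 r=0 v=1 p=1 q=1 z=0 y=1
t3.Δ0 u=0 x=1 clk=1 r=0 v=1 p=1 q=1 z=0 y=1
t3.Δ1 u=0 x=1 clk=0 r=0 v=1 p=1 q=1 z=0 y=1
t4.Δ0 u=0 x=1 clk=0 r=0 v=1 p=1 q=1 z=0 y=1
t4.Δ1 u=0 x=1 clk=1 r=0 v=1 p=1 q=1 z=0 y=1
t4.Δ2 u=0 x=1 clk=1 r=0 v=1 p=1 q=0 z=0 y=1
t4.Δ3 u=1 x=1 clk=1 r=0 v=1 p=1 q=0 z=0 y=1
t5.Δ0 u=1 x=1 clk=1 r=0 v=1 p=1 q=0 z=0 y=1
t5.Δ1 u=1 x=1 clk=0 r=0 v=1 p=1 q=0 z=0 y=1
t6.Δ0 u=1 x=1 clk=0 r=0 v=1 p=1 q=0 z=0 y=1
t6.Δ1 u=1 x=1 clk=1 r=0 v=1 p=1 q=0 z=0 y=1
t6.Δ2 u=1 x=1 clk=1 r=0 v=1 p=1 q=1 z=1 y=1
t6.Δ3 u=0 x=1 clk=1 r=0 v=1 p=1 q=1 z=1 y=0
t6.Δ4 u=1 x=1 clk=1 r=0 v=1 p=1 q=1 z=1 y=0
t7.Δ0 u=1 x=1 clk=1 r=0 v=1 p=1 q=1 z=1 y=0
t7.Δ1 u=1 x=1 clk=0 r=0 v=1 p=1 q=1 z=1 y=0
t8.Δ0 u=1 x=1 clk=0 r=0 v=1 p=1 q=1 z=1 y=0
t8.Δ1 u=1 x=1 clk=1 r=1 v=1 p=1 q=1 z=1 y=0
t8.Δ2 u=1 x=1 clk=1 r=1 v=1 p=1 q=0 z=1 y=1
t9.Δ0 u=1 x=1 clk=1 r=1 v=1 p=1 q=0 z=1 y=1
t9.Δ1 u=1 x=1 clk=0 r=1 v=1 p=1 q=0 z=1 y=1
t10.Δ0 u=1 x=1 clk=0 r=1 v=1 p=1 q=0 z=1 y=1
t10.Δ1 u=1 x=1 clk=1 r=1 v=1 p=1 q=0 z=1 y=1
t10.Δ2 u=1 x=1 clk=1 r=1 v=1 p=1 q=1 z=1 y=1
t10.Δ3 u=0 x=1 clk=1 r=1 v=1 p=1 q=1 z=1 y=1
t11.Δ0 u=0 x=1 clk=1 r=1 v=1 p=1 q=1 z=1 y=1
t11.Δ1 u=0 x=1 clk=0 r=1 v=1 p=1 q=1 z=1 y=1
t12.Δ0 u=0 x=1 clk=0 r=1 v=1 p=1 q=1 z=1 y=1
t12.Δ1 u=0 x=1 clk=1 r=1 v=1 p=1 q=1 z=1 y=1
t12.Δ2 u=0 x=1 clk=1 r=1 v=1 p=1 q=0 z=0 y=1
t12.Δ3 u=1 x=1 clk=1 r=1 v=1 p=1 q=0 z=0 y=0
t12.Δ4 u=0 x=1 clk=1 r=1 v=1 p=1 q=0 z=0 y=0
t13.Δ0 u=0 x=1 clk=1 r=1 v=1 p=1 q=0 z=0 y=0
t13.Δ1 u=0 x=1 clk=0 r=1 v=1 p=1 q=0 z=0 y=0
t14.Δ0 u=0 x=1 clk=0 r=1 v=1 p=1 q=0 z=0 y=0
t14.Δ1 u=0 x=1 clk=1 r=0 v=1 p=1 q=0 z=0 y=0
t14.Δ2 u=0 x=1 clk=1 r=0 v=1 p=1 q=1 z=0 y=1
t15.Δ0 u=0 x=1 clk=1 r=0 v=1 p=1 q=1 z=0 y=1
t15.Δ1 u=0 x=1 clk=0 r=0 v=1 p=1 q=1 z=0 y=1
t16.Δ0 u=0 x=1 clk=0 r=0 v=1 p=1 q=1 z=0 y=1
t16.Δ1 u=0 x=1 clk=1 r=0 v=1 p=1 q=1 z=0 y=1
t16.Δ2 u=0 x=1 clk=1 r=0 v=1 p=1 q=0 z=0 y=1
t16.Δ3 u=1 x=1 clk=1 r=0 v=1 p=1 q=0 z=0 y=1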